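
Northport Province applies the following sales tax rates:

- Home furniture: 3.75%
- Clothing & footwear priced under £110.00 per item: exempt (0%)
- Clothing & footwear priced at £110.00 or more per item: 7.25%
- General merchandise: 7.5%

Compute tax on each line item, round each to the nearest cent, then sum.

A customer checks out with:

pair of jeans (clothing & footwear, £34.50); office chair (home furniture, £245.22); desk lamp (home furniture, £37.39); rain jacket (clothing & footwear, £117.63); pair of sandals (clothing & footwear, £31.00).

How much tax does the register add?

Pair of jeans £34.50: clothing & footwear, under £110.00 → 0% → £0.00
Office chair £245.22: home furniture → 3.75% → £9.20
Desk lamp £37.39: home furniture → 3.75% → £1.40
Rain jacket £117.63: clothing & footwear, £110.00 or more → 7.25% → £8.53
Pair of sandals £31.00: clothing & footwear, under £110.00 → 0% → £0.00
Total tax = £9.20 + £1.40 + £8.53 = £19.13

£19.13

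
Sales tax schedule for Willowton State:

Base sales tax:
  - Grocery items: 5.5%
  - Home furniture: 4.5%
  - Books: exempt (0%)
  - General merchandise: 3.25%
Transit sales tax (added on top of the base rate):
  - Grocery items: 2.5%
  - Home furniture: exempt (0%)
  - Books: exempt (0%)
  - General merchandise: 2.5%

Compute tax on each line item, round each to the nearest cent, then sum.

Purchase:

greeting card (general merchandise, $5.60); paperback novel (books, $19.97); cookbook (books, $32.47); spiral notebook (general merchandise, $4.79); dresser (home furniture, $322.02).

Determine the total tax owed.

$15.09

Greeting card $5.60: general merchandise → 3.25% + 2.5% transit = 5.75% → $0.32
Paperback novel $19.97: books → 0% + 0% transit = 0% → $0.00
Cookbook $32.47: books → 0% + 0% transit = 0% → $0.00
Spiral notebook $4.79: general merchandise → 3.25% + 2.5% transit = 5.75% → $0.28
Dresser $322.02: home furniture → 4.5% + 0% transit = 4.5% → $14.49
Total tax = $0.32 + $0.28 + $14.49 = $15.09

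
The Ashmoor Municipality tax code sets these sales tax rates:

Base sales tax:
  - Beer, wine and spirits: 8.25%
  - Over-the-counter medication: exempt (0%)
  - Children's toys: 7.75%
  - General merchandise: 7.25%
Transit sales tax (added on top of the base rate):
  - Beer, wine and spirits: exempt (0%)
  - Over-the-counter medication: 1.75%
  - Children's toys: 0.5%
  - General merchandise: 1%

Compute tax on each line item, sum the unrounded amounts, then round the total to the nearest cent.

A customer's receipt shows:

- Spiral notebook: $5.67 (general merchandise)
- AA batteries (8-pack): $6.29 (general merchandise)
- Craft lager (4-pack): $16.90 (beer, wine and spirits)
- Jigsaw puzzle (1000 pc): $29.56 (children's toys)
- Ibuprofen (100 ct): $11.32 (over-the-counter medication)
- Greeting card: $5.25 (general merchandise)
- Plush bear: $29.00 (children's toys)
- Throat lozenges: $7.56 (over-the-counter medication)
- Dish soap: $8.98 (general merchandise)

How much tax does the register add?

$8.72

Spiral notebook $5.67: general merchandise → 7.25% + 1% transit = 8.25% → $0.467775
AA batteries (8-pack) $6.29: general merchandise → 7.25% + 1% transit = 8.25% → $0.518925
Craft lager (4-pack) $16.90: beer, wine and spirits → 8.25% + 0% transit = 8.25% → $1.39425
Jigsaw puzzle (1000 pc) $29.56: children's toys → 7.75% + 0.5% transit = 8.25% → $2.4387
Ibuprofen (100 ct) $11.32: over-the-counter medication → 0% + 1.75% transit = 1.75% → $0.1981
Greeting card $5.25: general merchandise → 7.25% + 1% transit = 8.25% → $0.433125
Plush bear $29.00: children's toys → 7.75% + 0.5% transit = 8.25% → $2.3925
Throat lozenges $7.56: over-the-counter medication → 0% + 1.75% transit = 1.75% → $0.1323
Dish soap $8.98: general merchandise → 7.25% + 1% transit = 8.25% → $0.74085
Unrounded tax sum = $8.716525 → $8.72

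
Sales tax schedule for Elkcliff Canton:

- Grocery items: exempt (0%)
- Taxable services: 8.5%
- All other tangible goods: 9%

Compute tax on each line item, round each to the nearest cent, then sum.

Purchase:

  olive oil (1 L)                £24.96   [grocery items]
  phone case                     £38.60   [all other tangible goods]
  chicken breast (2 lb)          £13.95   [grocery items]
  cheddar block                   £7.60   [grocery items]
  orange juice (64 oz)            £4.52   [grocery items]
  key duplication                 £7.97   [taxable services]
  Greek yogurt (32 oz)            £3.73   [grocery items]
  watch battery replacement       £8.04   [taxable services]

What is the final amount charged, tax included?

Olive oil (1 L) £24.96: grocery items → 0% → £0.00
Phone case £38.60: all other tangible goods → 9% → £3.47
Chicken breast (2 lb) £13.95: grocery items → 0% → £0.00
Cheddar block £7.60: grocery items → 0% → £0.00
Orange juice (64 oz) £4.52: grocery items → 0% → £0.00
Key duplication £7.97: taxable services → 8.5% → £0.68
Greek yogurt (32 oz) £3.73: grocery items → 0% → £0.00
Watch battery replacement £8.04: taxable services → 8.5% → £0.68
Subtotal = £109.37; tax = £4.83; total due = £114.20

£114.20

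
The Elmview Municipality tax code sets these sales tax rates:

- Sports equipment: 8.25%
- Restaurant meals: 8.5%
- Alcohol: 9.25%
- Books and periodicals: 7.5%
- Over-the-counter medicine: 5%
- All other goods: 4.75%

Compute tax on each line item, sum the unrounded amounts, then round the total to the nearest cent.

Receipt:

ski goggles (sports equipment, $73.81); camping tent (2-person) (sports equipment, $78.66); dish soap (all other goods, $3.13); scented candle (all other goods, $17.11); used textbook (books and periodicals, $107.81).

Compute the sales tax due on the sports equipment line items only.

Ski goggles $73.81: sports equipment → 8.25% → $6.089325
Camping tent (2-person) $78.66: sports equipment → 8.25% → $6.48945
Tax on sports equipment: unrounded sum = $12.578775 → $12.58

$12.58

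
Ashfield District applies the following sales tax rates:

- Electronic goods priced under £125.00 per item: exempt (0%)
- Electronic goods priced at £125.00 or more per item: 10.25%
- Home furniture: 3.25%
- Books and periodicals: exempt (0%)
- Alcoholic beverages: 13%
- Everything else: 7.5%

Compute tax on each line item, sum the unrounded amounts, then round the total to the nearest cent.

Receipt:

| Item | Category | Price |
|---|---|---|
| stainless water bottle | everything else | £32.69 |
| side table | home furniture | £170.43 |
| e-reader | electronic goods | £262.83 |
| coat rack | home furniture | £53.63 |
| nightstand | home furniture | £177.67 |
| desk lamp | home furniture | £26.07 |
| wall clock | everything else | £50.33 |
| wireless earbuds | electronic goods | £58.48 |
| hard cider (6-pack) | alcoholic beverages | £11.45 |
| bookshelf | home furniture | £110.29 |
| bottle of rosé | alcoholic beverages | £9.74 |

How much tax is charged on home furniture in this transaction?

Side table £170.43: home furniture → 3.25% → £5.538975
Coat rack £53.63: home furniture → 3.25% → £1.742975
Nightstand £177.67: home furniture → 3.25% → £5.774275
Desk lamp £26.07: home furniture → 3.25% → £0.847275
Bookshelf £110.29: home furniture → 3.25% → £3.584425
Tax on home furniture: unrounded sum = £17.487925 → £17.49

£17.49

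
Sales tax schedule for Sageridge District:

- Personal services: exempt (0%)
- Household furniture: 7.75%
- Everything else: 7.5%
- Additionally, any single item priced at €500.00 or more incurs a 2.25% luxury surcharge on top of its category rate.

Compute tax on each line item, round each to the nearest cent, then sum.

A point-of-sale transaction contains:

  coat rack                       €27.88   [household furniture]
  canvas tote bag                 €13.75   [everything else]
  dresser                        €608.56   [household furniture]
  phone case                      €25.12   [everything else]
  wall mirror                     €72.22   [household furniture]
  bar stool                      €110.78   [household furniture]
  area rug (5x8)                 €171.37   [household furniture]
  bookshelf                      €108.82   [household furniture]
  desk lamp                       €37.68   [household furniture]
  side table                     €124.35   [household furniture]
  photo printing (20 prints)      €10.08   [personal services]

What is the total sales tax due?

Coat rack €27.88: household furniture → 7.75% → €2.16
Canvas tote bag €13.75: everything else → 7.5% → €1.03
Dresser €608.56: household furniture → 7.75% + 2.25% surcharge = 10% → €60.86
Phone case €25.12: everything else → 7.5% → €1.88
Wall mirror €72.22: household furniture → 7.75% → €5.60
Bar stool €110.78: household furniture → 7.75% → €8.59
Area rug (5x8) €171.37: household furniture → 7.75% → €13.28
Bookshelf €108.82: household furniture → 7.75% → €8.43
Desk lamp €37.68: household furniture → 7.75% → €2.92
Side table €124.35: household furniture → 7.75% → €9.64
Photo printing (20 prints) €10.08: personal services → 0% → €0.00
Total tax = €2.16 + €1.03 + €60.86 + €1.88 + €5.60 + €8.59 + €13.28 + €8.43 + €2.92 + €9.64 = €114.39

€114.39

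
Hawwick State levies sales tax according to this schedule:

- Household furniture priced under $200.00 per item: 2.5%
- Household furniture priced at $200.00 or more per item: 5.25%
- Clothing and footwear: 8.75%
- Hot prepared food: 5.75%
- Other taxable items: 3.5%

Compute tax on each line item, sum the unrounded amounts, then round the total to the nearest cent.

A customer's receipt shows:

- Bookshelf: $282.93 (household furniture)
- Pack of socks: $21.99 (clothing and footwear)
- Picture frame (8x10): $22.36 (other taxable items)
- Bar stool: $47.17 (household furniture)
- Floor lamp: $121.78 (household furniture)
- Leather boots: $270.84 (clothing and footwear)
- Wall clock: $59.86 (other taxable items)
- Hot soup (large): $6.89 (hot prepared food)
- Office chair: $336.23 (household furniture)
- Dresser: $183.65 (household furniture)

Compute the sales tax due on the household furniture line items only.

$41.32

Bookshelf $282.93: household furniture, $200.00 or more → 5.25% → $14.853825
Bar stool $47.17: household furniture, under $200.00 → 2.5% → $1.17925
Floor lamp $121.78: household furniture, under $200.00 → 2.5% → $3.0445
Office chair $336.23: household furniture, $200.00 or more → 5.25% → $17.652075
Dresser $183.65: household furniture, under $200.00 → 2.5% → $4.59125
Tax on household furniture: unrounded sum = $41.3209 → $41.32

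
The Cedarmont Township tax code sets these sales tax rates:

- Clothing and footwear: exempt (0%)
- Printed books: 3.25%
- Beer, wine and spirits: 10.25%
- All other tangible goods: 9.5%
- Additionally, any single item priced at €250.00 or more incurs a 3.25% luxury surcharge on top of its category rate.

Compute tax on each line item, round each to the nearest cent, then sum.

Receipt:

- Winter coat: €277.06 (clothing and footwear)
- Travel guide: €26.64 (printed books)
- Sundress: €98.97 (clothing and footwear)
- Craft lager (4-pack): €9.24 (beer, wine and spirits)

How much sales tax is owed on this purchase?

Winter coat €277.06: clothing and footwear → 0% + 3.25% surcharge = 3.25% → €9.00
Travel guide €26.64: printed books → 3.25% → €0.87
Sundress €98.97: clothing and footwear → 0% → €0.00
Craft lager (4-pack) €9.24: beer, wine and spirits → 10.25% → €0.95
Total tax = €9.00 + €0.87 + €0.95 = €10.82

€10.82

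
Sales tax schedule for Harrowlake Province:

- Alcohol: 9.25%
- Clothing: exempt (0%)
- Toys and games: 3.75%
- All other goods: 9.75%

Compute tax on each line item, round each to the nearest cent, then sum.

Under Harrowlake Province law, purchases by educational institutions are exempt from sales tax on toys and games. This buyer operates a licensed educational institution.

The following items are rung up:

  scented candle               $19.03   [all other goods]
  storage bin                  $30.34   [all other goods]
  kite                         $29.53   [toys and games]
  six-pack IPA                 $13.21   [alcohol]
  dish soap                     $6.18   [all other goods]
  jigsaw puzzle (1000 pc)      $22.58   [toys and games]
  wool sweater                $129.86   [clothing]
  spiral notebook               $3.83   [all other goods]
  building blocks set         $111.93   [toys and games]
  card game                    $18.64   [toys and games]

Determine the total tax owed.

$7.01

Scented candle $19.03: all other goods → 9.75% → $1.86
Storage bin $30.34: all other goods → 9.75% → $2.96
Kite $29.53: toys and games, buyer-exempt → 0% → $0.00
Six-pack IPA $13.21: alcohol → 9.25% → $1.22
Dish soap $6.18: all other goods → 9.75% → $0.60
Jigsaw puzzle (1000 pc) $22.58: toys and games, buyer-exempt → 0% → $0.00
Wool sweater $129.86: clothing → 0% → $0.00
Spiral notebook $3.83: all other goods → 9.75% → $0.37
Building blocks set $111.93: toys and games, buyer-exempt → 0% → $0.00
Card game $18.64: toys and games, buyer-exempt → 0% → $0.00
Total tax = $1.86 + $2.96 + $1.22 + $0.60 + $0.37 = $7.01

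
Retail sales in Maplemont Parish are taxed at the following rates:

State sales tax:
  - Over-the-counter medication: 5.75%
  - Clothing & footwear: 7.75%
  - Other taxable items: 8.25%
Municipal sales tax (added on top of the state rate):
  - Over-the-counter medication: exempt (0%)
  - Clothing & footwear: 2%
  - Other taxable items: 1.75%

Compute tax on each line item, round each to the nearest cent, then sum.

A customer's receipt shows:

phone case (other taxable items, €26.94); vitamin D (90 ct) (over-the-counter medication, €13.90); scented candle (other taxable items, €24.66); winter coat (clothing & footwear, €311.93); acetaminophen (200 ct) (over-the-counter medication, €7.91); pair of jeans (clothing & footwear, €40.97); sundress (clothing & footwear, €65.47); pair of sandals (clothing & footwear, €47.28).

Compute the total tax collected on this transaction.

Phone case €26.94: other taxable items → 8.25% + 1.75% municipal = 10% → €2.69
Vitamin D (90 ct) €13.90: over-the-counter medication → 5.75% + 0% municipal = 5.75% → €0.80
Scented candle €24.66: other taxable items → 8.25% + 1.75% municipal = 10% → €2.47
Winter coat €311.93: clothing & footwear → 7.75% + 2% municipal = 9.75% → €30.41
Acetaminophen (200 ct) €7.91: over-the-counter medication → 5.75% + 0% municipal = 5.75% → €0.45
Pair of jeans €40.97: clothing & footwear → 7.75% + 2% municipal = 9.75% → €3.99
Sundress €65.47: clothing & footwear → 7.75% + 2% municipal = 9.75% → €6.38
Pair of sandals €47.28: clothing & footwear → 7.75% + 2% municipal = 9.75% → €4.61
Total tax = €2.69 + €0.80 + €2.47 + €30.41 + €0.45 + €3.99 + €6.38 + €4.61 = €51.80

€51.80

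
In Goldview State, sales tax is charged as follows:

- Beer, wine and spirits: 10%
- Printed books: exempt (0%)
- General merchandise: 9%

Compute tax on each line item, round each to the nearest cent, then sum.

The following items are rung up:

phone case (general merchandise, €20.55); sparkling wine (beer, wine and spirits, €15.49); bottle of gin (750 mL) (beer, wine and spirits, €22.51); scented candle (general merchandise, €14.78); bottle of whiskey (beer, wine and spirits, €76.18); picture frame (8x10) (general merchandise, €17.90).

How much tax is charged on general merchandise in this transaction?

€4.79

Phone case €20.55: general merchandise → 9% → €1.85
Scented candle €14.78: general merchandise → 9% → €1.33
Picture frame (8x10) €17.90: general merchandise → 9% → €1.61
Tax on general merchandise = €1.85 + €1.33 + €1.61 = €4.79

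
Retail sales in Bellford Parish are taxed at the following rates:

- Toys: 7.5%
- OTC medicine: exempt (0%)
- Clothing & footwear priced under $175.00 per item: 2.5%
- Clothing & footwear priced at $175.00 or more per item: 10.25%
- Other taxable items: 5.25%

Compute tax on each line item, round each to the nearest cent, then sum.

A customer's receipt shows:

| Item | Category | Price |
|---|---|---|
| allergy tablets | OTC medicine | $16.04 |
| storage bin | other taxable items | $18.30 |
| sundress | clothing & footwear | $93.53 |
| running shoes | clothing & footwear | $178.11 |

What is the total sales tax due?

Allergy tablets $16.04: OTC medicine → 0% → $0.00
Storage bin $18.30: other taxable items → 5.25% → $0.96
Sundress $93.53: clothing & footwear, under $175.00 → 2.5% → $2.34
Running shoes $178.11: clothing & footwear, $175.00 or more → 10.25% → $18.26
Total tax = $0.96 + $2.34 + $18.26 = $21.56

$21.56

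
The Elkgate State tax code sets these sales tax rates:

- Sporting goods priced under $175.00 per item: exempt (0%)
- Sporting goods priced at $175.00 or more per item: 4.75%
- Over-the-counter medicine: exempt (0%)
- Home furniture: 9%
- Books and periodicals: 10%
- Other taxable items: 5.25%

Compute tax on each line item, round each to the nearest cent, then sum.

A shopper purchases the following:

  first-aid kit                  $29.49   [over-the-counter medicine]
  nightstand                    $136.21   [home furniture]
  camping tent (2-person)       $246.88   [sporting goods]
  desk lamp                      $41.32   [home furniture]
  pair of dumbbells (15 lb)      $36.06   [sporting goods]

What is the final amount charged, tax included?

$517.67

First-aid kit $29.49: over-the-counter medicine → 0% → $0.00
Nightstand $136.21: home furniture → 9% → $12.26
Camping tent (2-person) $246.88: sporting goods, $175.00 or more → 4.75% → $11.73
Desk lamp $41.32: home furniture → 9% → $3.72
Pair of dumbbells (15 lb) $36.06: sporting goods, under $175.00 → 0% → $0.00
Subtotal = $489.96; tax = $27.71; total due = $517.67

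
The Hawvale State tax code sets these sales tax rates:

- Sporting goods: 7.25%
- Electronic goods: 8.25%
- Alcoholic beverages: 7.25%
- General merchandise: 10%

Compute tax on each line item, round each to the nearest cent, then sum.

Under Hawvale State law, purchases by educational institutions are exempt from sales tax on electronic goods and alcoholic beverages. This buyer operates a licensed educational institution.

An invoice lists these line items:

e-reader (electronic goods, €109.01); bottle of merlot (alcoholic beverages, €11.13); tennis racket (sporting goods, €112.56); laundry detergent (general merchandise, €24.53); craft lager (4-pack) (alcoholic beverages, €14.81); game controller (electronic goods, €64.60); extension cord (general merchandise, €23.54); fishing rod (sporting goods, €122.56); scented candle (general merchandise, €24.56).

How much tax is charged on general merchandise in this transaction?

Laundry detergent €24.53: general merchandise → 10% → €2.45
Extension cord €23.54: general merchandise → 10% → €2.35
Scented candle €24.56: general merchandise → 10% → €2.46
Tax on general merchandise = €2.45 + €2.35 + €2.46 = €7.26

€7.26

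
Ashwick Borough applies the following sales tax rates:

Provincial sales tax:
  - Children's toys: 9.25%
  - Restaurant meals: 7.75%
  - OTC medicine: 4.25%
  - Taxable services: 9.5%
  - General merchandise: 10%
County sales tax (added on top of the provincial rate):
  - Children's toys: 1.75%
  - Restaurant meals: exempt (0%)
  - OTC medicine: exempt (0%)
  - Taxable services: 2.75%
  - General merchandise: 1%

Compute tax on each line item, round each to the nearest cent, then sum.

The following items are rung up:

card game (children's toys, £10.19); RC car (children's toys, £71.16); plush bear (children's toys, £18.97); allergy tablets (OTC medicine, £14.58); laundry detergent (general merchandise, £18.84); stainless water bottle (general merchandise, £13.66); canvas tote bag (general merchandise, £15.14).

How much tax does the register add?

£16.90

Card game £10.19: children's toys → 9.25% + 1.75% county = 11% → £1.12
RC car £71.16: children's toys → 9.25% + 1.75% county = 11% → £7.83
Plush bear £18.97: children's toys → 9.25% + 1.75% county = 11% → £2.09
Allergy tablets £14.58: OTC medicine → 4.25% + 0% county = 4.25% → £0.62
Laundry detergent £18.84: general merchandise → 10% + 1% county = 11% → £2.07
Stainless water bottle £13.66: general merchandise → 10% + 1% county = 11% → £1.50
Canvas tote bag £15.14: general merchandise → 10% + 1% county = 11% → £1.67
Total tax = £1.12 + £7.83 + £2.09 + £0.62 + £2.07 + £1.50 + £1.67 = £16.90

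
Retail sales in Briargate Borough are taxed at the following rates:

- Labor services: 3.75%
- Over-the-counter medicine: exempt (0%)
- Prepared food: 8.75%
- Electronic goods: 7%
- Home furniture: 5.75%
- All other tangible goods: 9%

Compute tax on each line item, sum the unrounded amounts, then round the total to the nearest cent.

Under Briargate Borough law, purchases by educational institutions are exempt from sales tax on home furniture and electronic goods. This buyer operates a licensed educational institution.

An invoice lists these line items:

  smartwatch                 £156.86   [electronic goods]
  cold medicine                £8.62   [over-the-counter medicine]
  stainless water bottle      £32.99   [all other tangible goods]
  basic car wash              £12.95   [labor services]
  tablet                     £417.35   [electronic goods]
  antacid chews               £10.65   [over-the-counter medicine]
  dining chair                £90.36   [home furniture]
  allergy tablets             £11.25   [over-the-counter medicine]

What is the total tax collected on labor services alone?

£0.49

Basic car wash £12.95: labor services → 3.75% → £0.485625
Tax on labor services: unrounded sum = £0.485625 → £0.49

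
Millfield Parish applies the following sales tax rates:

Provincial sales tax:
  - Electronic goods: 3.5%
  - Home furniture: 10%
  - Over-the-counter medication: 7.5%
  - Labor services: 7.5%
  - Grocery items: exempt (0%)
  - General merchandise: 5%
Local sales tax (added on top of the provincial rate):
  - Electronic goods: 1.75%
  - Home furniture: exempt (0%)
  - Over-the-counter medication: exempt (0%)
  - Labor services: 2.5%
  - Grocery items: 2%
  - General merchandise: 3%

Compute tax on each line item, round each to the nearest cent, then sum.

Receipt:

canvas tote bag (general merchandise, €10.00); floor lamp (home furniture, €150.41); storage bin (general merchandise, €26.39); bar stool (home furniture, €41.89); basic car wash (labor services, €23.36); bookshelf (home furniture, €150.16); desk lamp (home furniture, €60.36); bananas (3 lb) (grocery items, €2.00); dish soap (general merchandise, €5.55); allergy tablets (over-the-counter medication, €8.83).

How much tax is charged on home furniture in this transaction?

Floor lamp €150.41: home furniture → 10% + 0% local = 10% → €15.04
Bar stool €41.89: home furniture → 10% + 0% local = 10% → €4.19
Bookshelf €150.16: home furniture → 10% + 0% local = 10% → €15.02
Desk lamp €60.36: home furniture → 10% + 0% local = 10% → €6.04
Tax on home furniture = €15.04 + €4.19 + €15.02 + €6.04 = €40.29

€40.29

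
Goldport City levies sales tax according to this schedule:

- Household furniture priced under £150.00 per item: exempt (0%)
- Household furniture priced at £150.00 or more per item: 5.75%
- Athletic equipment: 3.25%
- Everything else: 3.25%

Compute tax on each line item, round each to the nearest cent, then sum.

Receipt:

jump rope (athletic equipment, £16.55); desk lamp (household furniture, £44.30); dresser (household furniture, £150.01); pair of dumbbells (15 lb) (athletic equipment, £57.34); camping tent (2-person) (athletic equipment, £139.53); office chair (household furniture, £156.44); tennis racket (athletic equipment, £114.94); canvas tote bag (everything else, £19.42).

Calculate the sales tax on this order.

£28.93

Jump rope £16.55: athletic equipment → 3.25% → £0.54
Desk lamp £44.30: household furniture, under £150.00 → 0% → £0.00
Dresser £150.01: household furniture, £150.00 or more → 5.75% → £8.63
Pair of dumbbells (15 lb) £57.34: athletic equipment → 3.25% → £1.86
Camping tent (2-person) £139.53: athletic equipment → 3.25% → £4.53
Office chair £156.44: household furniture, £150.00 or more → 5.75% → £9.00
Tennis racket £114.94: athletic equipment → 3.25% → £3.74
Canvas tote bag £19.42: everything else → 3.25% → £0.63
Total tax = £0.54 + £8.63 + £1.86 + £4.53 + £9.00 + £3.74 + £0.63 = £28.93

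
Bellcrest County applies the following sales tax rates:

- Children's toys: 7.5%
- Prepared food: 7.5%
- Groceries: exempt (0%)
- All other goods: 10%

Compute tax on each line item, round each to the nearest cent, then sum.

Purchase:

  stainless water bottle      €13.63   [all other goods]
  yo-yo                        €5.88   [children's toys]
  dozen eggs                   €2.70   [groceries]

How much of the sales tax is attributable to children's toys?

Yo-yo €5.88: children's toys → 7.5% → €0.44
Tax on children's toys = €0.44

€0.44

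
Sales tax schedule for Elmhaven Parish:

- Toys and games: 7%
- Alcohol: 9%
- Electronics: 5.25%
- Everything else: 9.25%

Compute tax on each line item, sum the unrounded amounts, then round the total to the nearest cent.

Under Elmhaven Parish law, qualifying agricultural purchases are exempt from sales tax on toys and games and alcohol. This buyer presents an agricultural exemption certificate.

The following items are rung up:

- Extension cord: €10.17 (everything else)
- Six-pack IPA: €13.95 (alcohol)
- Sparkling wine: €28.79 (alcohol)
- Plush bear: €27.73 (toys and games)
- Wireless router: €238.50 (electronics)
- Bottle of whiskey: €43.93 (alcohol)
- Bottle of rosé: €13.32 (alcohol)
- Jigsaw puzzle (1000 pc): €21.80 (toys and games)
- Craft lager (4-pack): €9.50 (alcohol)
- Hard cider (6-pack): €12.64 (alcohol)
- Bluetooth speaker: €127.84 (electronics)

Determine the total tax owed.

€20.17

Extension cord €10.17: everything else → 9.25% → €0.940725
Six-pack IPA €13.95: alcohol, buyer-exempt → 0% → €0.00
Sparkling wine €28.79: alcohol, buyer-exempt → 0% → €0.00
Plush bear €27.73: toys and games, buyer-exempt → 0% → €0.00
Wireless router €238.50: electronics → 5.25% → €12.52125
Bottle of whiskey €43.93: alcohol, buyer-exempt → 0% → €0.00
Bottle of rosé €13.32: alcohol, buyer-exempt → 0% → €0.00
Jigsaw puzzle (1000 pc) €21.80: toys and games, buyer-exempt → 0% → €0.00
Craft lager (4-pack) €9.50: alcohol, buyer-exempt → 0% → €0.00
Hard cider (6-pack) €12.64: alcohol, buyer-exempt → 0% → €0.00
Bluetooth speaker €127.84: electronics → 5.25% → €6.7116
Unrounded tax sum = €20.173575 → €20.17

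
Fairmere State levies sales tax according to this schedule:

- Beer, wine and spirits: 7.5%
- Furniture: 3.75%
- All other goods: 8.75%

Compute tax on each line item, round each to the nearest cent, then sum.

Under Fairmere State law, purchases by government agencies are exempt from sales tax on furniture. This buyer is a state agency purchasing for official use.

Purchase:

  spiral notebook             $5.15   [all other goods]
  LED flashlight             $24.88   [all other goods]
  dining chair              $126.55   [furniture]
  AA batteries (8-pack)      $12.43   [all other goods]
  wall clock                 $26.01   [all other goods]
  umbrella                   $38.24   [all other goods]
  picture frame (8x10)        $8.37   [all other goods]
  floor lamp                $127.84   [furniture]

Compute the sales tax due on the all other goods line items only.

Spiral notebook $5.15: all other goods → 8.75% → $0.45
LED flashlight $24.88: all other goods → 8.75% → $2.18
AA batteries (8-pack) $12.43: all other goods → 8.75% → $1.09
Wall clock $26.01: all other goods → 8.75% → $2.28
Umbrella $38.24: all other goods → 8.75% → $3.35
Picture frame (8x10) $8.37: all other goods → 8.75% → $0.73
Tax on all other goods = $0.45 + $2.18 + $1.09 + $2.28 + $3.35 + $0.73 = $10.08

$10.08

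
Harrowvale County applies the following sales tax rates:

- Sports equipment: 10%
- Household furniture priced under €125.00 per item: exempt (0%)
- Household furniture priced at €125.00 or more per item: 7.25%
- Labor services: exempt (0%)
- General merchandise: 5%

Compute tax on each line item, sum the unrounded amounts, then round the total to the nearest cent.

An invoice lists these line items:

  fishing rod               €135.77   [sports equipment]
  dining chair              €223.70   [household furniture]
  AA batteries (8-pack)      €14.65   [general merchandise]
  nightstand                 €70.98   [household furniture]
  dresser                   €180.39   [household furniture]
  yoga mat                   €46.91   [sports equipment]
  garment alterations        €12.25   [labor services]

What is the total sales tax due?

Fishing rod €135.77: sports equipment → 10% → €13.577
Dining chair €223.70: household furniture, €125.00 or more → 7.25% → €16.21825
AA batteries (8-pack) €14.65: general merchandise → 5% → €0.7325
Nightstand €70.98: household furniture, under €125.00 → 0% → €0.00
Dresser €180.39: household furniture, €125.00 or more → 7.25% → €13.078275
Yoga mat €46.91: sports equipment → 10% → €4.691
Garment alterations €12.25: labor services → 0% → €0.00
Unrounded tax sum = €48.297025 → €48.30

€48.30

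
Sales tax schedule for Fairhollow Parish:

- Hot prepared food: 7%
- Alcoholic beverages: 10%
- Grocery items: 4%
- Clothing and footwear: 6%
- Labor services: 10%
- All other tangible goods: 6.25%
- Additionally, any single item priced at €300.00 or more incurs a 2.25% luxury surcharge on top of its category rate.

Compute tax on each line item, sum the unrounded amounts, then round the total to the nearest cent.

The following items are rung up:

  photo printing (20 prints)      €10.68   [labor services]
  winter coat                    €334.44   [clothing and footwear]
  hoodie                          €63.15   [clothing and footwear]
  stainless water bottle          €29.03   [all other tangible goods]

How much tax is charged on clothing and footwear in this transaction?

Winter coat €334.44: clothing and footwear → 6% + 2.25% surcharge = 8.25% → €27.5913
Hoodie €63.15: clothing and footwear → 6% → €3.789
Tax on clothing and footwear: unrounded sum = €31.3803 → €31.38

€31.38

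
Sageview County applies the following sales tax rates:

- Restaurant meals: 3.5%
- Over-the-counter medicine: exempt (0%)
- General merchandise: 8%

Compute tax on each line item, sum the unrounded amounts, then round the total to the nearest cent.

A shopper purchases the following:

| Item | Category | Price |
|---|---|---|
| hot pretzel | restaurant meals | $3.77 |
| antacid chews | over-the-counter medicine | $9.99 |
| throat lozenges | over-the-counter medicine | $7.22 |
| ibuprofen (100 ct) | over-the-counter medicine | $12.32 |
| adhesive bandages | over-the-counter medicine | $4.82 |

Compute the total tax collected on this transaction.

Hot pretzel $3.77: restaurant meals → 3.5% → $0.13195
Antacid chews $9.99: over-the-counter medicine → 0% → $0.00
Throat lozenges $7.22: over-the-counter medicine → 0% → $0.00
Ibuprofen (100 ct) $12.32: over-the-counter medicine → 0% → $0.00
Adhesive bandages $4.82: over-the-counter medicine → 0% → $0.00
Unrounded tax sum = $0.13195 → $0.13

$0.13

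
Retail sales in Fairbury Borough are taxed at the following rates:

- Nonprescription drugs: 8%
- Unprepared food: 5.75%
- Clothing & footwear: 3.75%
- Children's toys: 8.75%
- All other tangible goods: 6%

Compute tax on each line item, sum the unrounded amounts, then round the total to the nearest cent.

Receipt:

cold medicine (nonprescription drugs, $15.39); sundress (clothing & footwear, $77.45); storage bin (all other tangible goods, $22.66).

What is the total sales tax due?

Cold medicine $15.39: nonprescription drugs → 8% → $1.2312
Sundress $77.45: clothing & footwear → 3.75% → $2.904375
Storage bin $22.66: all other tangible goods → 6% → $1.3596
Unrounded tax sum = $5.495175 → $5.50

$5.50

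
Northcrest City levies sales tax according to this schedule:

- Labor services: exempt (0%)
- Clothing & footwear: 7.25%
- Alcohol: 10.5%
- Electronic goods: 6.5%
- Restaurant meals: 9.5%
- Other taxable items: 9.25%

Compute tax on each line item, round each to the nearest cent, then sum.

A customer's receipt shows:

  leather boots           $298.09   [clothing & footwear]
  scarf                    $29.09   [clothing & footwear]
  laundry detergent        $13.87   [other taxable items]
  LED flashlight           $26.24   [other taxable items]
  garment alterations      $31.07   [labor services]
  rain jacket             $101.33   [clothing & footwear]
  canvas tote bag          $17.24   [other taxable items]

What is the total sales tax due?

$36.37

Leather boots $298.09: clothing & footwear → 7.25% → $21.61
Scarf $29.09: clothing & footwear → 7.25% → $2.11
Laundry detergent $13.87: other taxable items → 9.25% → $1.28
LED flashlight $26.24: other taxable items → 9.25% → $2.43
Garment alterations $31.07: labor services → 0% → $0.00
Rain jacket $101.33: clothing & footwear → 7.25% → $7.35
Canvas tote bag $17.24: other taxable items → 9.25% → $1.59
Total tax = $21.61 + $2.11 + $1.28 + $2.43 + $7.35 + $1.59 = $36.37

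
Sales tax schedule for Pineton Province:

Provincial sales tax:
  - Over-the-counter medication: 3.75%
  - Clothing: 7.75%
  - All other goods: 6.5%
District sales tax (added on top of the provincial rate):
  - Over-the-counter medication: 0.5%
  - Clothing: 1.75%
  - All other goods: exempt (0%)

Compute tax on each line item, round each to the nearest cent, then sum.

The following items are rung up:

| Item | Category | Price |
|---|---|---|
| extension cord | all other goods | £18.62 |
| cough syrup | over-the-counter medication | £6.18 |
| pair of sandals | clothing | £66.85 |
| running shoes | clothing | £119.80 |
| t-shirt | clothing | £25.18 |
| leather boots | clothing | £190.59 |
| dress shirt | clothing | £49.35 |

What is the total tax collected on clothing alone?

Pair of sandals £66.85: clothing → 7.75% + 1.75% district = 9.5% → £6.35
Running shoes £119.80: clothing → 7.75% + 1.75% district = 9.5% → £11.38
T-shirt £25.18: clothing → 7.75% + 1.75% district = 9.5% → £2.39
Leather boots £190.59: clothing → 7.75% + 1.75% district = 9.5% → £18.11
Dress shirt £49.35: clothing → 7.75% + 1.75% district = 9.5% → £4.69
Tax on clothing = £6.35 + £11.38 + £2.39 + £18.11 + £4.69 = £42.92

£42.92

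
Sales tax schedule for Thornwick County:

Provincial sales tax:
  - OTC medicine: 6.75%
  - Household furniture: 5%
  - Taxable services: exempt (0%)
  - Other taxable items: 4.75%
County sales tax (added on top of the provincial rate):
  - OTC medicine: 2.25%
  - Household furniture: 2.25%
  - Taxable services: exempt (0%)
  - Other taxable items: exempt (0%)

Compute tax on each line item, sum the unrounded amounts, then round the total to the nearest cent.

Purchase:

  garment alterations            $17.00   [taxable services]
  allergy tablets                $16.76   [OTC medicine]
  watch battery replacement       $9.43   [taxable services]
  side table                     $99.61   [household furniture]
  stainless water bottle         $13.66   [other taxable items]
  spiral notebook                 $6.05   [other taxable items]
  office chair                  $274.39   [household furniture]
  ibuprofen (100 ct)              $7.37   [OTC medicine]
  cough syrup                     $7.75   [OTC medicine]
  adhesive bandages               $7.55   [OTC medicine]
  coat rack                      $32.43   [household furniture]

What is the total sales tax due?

$33.95

Garment alterations $17.00: taxable services → 0% + 0% county = 0% → $0.00
Allergy tablets $16.76: OTC medicine → 6.75% + 2.25% county = 9% → $1.5084
Watch battery replacement $9.43: taxable services → 0% + 0% county = 0% → $0.00
Side table $99.61: household furniture → 5% + 2.25% county = 7.25% → $7.221725
Stainless water bottle $13.66: other taxable items → 4.75% + 0% county = 4.75% → $0.64885
Spiral notebook $6.05: other taxable items → 4.75% + 0% county = 4.75% → $0.287375
Office chair $274.39: household furniture → 5% + 2.25% county = 7.25% → $19.893275
Ibuprofen (100 ct) $7.37: OTC medicine → 6.75% + 2.25% county = 9% → $0.6633
Cough syrup $7.75: OTC medicine → 6.75% + 2.25% county = 9% → $0.6975
Adhesive bandages $7.55: OTC medicine → 6.75% + 2.25% county = 9% → $0.6795
Coat rack $32.43: household furniture → 5% + 2.25% county = 7.25% → $2.351175
Unrounded tax sum = $33.9511 → $33.95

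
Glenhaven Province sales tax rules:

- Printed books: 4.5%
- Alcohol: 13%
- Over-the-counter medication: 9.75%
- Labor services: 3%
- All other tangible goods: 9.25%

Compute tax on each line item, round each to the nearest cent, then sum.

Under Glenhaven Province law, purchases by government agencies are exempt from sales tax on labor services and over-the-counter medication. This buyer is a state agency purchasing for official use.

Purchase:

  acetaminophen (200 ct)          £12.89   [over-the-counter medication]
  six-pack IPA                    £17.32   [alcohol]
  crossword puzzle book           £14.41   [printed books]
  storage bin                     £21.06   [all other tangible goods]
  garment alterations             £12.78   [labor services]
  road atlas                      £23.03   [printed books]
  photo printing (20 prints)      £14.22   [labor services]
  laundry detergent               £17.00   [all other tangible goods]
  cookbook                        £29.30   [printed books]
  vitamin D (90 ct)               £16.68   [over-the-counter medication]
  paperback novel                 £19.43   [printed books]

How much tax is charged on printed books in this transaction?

Crossword puzzle book £14.41: printed books → 4.5% → £0.65
Road atlas £23.03: printed books → 4.5% → £1.04
Cookbook £29.30: printed books → 4.5% → £1.32
Paperback novel £19.43: printed books → 4.5% → £0.87
Tax on printed books = £0.65 + £1.04 + £1.32 + £0.87 = £3.88

£3.88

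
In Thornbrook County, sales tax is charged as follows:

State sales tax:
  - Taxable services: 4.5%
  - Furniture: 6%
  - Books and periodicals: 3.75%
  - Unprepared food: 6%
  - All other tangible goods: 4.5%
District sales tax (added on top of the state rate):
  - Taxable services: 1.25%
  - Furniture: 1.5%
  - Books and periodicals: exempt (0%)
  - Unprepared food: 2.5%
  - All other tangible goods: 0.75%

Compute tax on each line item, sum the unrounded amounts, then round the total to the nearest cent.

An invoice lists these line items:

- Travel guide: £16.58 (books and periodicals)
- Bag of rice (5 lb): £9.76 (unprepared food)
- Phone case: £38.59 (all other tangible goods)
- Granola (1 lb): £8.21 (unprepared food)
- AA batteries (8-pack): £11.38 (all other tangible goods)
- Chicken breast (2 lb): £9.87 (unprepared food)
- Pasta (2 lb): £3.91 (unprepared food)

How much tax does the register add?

£5.94

Travel guide £16.58: books and periodicals → 3.75% + 0% district = 3.75% → £0.62175
Bag of rice (5 lb) £9.76: unprepared food → 6% + 2.5% district = 8.5% → £0.8296
Phone case £38.59: all other tangible goods → 4.5% + 0.75% district = 5.25% → £2.025975
Granola (1 lb) £8.21: unprepared food → 6% + 2.5% district = 8.5% → £0.69785
AA batteries (8-pack) £11.38: all other tangible goods → 4.5% + 0.75% district = 5.25% → £0.59745
Chicken breast (2 lb) £9.87: unprepared food → 6% + 2.5% district = 8.5% → £0.83895
Pasta (2 lb) £3.91: unprepared food → 6% + 2.5% district = 8.5% → £0.33235
Unrounded tax sum = £5.943925 → £5.94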